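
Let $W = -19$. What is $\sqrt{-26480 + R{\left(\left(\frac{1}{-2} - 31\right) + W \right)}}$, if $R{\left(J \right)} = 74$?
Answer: $9 i \sqrt{326} \approx 162.5 i$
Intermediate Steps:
$\sqrt{-26480 + R{\left(\left(\frac{1}{-2} - 31\right) + W \right)}} = \sqrt{-26480 + 74} = \sqrt{-26406} = 9 i \sqrt{326}$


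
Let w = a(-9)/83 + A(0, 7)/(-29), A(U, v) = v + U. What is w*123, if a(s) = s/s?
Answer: -67896/2407 ≈ -28.208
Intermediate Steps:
A(U, v) = U + v
a(s) = 1
w = -552/2407 (w = 1/83 + (0 + 7)/(-29) = 1*(1/83) + 7*(-1/29) = 1/83 - 7/29 = -552/2407 ≈ -0.22933)
w*123 = -552/2407*123 = -67896/2407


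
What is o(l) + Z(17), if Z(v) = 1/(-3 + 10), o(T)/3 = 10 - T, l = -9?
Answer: 400/7 ≈ 57.143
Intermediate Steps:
o(T) = 30 - 3*T (o(T) = 3*(10 - T) = 30 - 3*T)
Z(v) = ⅐ (Z(v) = 1/7 = ⅐)
o(l) + Z(17) = (30 - 3*(-9)) + ⅐ = (30 + 27) + ⅐ = 57 + ⅐ = 400/7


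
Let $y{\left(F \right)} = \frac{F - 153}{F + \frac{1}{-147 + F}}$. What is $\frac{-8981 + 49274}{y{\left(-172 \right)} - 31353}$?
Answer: $- \frac{2210836617}{1720204082} \approx -1.2852$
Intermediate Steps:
$y{\left(F \right)} = \frac{-153 + F}{F + \frac{1}{-147 + F}}$
$\frac{-8981 + 49274}{y{\left(-172 \right)} - 31353} = \frac{-8981 + 49274}{\frac{22491 + \left(-172\right)^{2} - -51600}{1 + \left(-172\right)^{2} - -25284} - 31353} = \frac{40293}{\frac{22491 + 29584 + 51600}{1 + 29584 + 25284} - 31353} = \frac{40293}{\frac{1}{54869} \cdot 103675 - 31353} = \frac{40293}{\frac{103675}{54869} - 31353} = \frac{40293}{- \frac{1720204082}{54869}} = 40293 \left(- \frac{54869}{1720204082}\right) = - \frac{2210836617}{1720204082}$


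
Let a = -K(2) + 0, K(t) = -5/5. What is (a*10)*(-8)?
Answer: -80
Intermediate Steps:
K(t) = -1 (K(t) = -5*1/5 = -1)
a = 1 (a = -1*(-1) + 0 = 1 + 0 = 1)
(a*10)*(-8) = (1*10)*(-8) = 10*(-8) = -80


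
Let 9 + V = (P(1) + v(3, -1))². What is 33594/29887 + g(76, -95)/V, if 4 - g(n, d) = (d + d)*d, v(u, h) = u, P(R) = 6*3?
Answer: -23855827/586872 ≈ -40.649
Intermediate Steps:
P(R) = 18
V = 432 (V = -9 + (18 + 3)² = -9 + 21² = -9 + 441 = 432)
g(n, d) = 4 - 2*d² (g(n, d) = 4 - (d + d)*d = 4 - 2*d*d = 4 - 2*d²)
33594/29887 + g(76, -95)/V = 33594/29887 + (4 - 2*(-95)²)/432 = 33594*(1/29887) + (4 - 2*9025)*(1/432) = 3054/2717 + (4 - 18050)*(1/432) = 3054/2717 - 18046*1/432 = 3054/2717 - 9023/216 = -23855827/586872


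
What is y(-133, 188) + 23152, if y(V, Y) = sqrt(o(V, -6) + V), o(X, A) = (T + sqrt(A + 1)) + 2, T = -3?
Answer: 23152 + sqrt(-134 + I*sqrt(5)) ≈ 23152.0 + 11.576*I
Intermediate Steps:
o(X, A) = -1 + sqrt(1 + A) (o(X, A) = (-3 + sqrt(A + 1)) + 2 = (-3 + sqrt(1 + A)) + 2 = -1 + sqrt(1 + A))
y(V, Y) = sqrt(-1 + V + I*sqrt(5)) (y(V, Y) = sqrt((-1 + sqrt(1 - 6)) + V) = sqrt((-1 + sqrt(-5)) + V) = sqrt((-1 + I*sqrt(5)) + V) = sqrt(-1 + V + I*sqrt(5)))
y(-133, 188) + 23152 = sqrt(-1 - 133 + I*sqrt(5)) + 23152 = sqrt(-134 + I*sqrt(5)) + 23152 = 23152 + sqrt(-134 + I*sqrt(5))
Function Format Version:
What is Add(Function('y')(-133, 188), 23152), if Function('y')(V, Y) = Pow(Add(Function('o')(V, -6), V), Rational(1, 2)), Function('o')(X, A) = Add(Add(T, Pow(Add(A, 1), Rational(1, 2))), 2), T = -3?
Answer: Add(23152, Pow(Add(-134, Mul(I, Pow(5, Rational(1, 2)))), Rational(1, 2))) ≈ Add(23152., Mul(11.576, I))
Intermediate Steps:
Function('o')(X, A) = Add(-1, Pow(Add(1, A), Rational(1, 2))) (Function('o')(X, A) = Add(Add(-3, Pow(Add(A, 1), Rational(1, 2))), 2) = Add(Add(-3, Pow(Add(1, A), Rational(1, 2))), 2) = Add(-1, Pow(Add(1, A), Rational(1, 2))))
Function('y')(V, Y) = Pow(Add(-1, V, Mul(I, Pow(5, Rational(1, 2)))), Rational(1, 2)) (Function('y')(V, Y) = Pow(Add(Add(-1, Pow(Add(1, -6), Rational(1, 2))), V), Rational(1, 2)) = Pow(Add(Add(-1, Pow(-5, Rational(1, 2))), V), Rational(1, 2)) = Pow(Add(Add(-1, Mul(I, Pow(5, Rational(1, 2)))), V), Rational(1, 2)) = Pow(Add(-1, V, Mul(I, Pow(5, Rational(1, 2)))), Rational(1, 2)))
Add(Function('y')(-133, 188), 23152) = Add(Pow(Add(-1, -133, Mul(I, Pow(5, Rational(1, 2)))), Rational(1, 2)), 23152) = Add(Pow(Add(-134, Mul(I, Pow(5, Rational(1, 2)))), Rational(1, 2)), 23152) = Add(23152, Pow(Add(-134, Mul(I, Pow(5, Rational(1, 2)))), Rational(1, 2)))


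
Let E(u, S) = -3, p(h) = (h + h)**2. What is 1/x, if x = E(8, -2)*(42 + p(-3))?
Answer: -1/234 ≈ -0.0042735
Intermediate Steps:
p(h) = 4*h**2 (p(h) = (2*h)**2 = 4*h**2)
x = -234 (x = -3*(42 + 4*(-3)**2) = -3*(42 + 4*9) = -3*(42 + 36) = -3*78 = -234)
1/x = 1/(-234) = -1/234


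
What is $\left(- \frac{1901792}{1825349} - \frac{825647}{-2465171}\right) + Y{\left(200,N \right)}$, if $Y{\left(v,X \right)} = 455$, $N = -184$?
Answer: $\frac{2044226677393316}{4499797419679} \approx 454.29$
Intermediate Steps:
$\left(- \frac{1901792}{1825349} - \frac{825647}{-2465171}\right) + Y{\left(200,N \right)} = \left(- \frac{1901792}{1825349} - \frac{825647}{-2465171}\right) + 455 = \left(\left(-1901792\right) \frac{1}{1825349} - - \frac{825647}{2465171}\right) + 455 = \left(- \frac{1901792}{1825349} + \frac{825647}{2465171}\right) + 455 = - \frac{3181148560629}{4499797419679} + 455 = \frac{2044226677393316}{4499797419679}$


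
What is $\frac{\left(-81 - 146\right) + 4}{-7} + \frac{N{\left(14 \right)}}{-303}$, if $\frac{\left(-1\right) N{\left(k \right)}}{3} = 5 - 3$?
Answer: $\frac{22537}{707} \approx 31.877$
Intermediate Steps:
$N{\left(k \right)} = -6$ ($N{\left(k \right)} = - 3 \left(5 - 3\right) = \left(-3\right) 2 = -6$)
$\frac{\left(-81 - 146\right) + 4}{-7} + \frac{N{\left(14 \right)}}{-303} = \frac{\left(-81 - 146\right) + 4}{-7} - \frac{6}{-303} = \left(-227 + 4\right) \left(- \frac{1}{7}\right) - - \frac{2}{101} = \left(-223\right) \left(- \frac{1}{7}\right) + \frac{2}{101} = \frac{223}{7} + \frac{2}{101} = \frac{22537}{707}$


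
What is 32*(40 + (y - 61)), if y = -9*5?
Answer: -2112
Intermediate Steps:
y = -45
32*(40 + (y - 61)) = 32*(40 + (-45 - 61)) = 32*(40 - 106) = 32*(-66) = -2112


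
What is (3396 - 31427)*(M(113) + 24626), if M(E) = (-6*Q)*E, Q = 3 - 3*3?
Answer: -804321514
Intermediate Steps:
Q = -6 (Q = 3 - 9 = -6)
M(E) = 36*E (M(E) = (-6*(-6))*E = 36*E)
(3396 - 31427)*(M(113) + 24626) = (3396 - 31427)*(36*113 + 24626) = -28031*(4068 + 24626) = -28031*28694 = -804321514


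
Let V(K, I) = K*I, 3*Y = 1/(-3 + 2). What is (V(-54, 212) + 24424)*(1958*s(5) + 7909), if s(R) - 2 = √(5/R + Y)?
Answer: 153441200 + 25407008*√6/3 ≈ 1.7419e+8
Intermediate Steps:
Y = -⅓ (Y = 1/(3*(-3 + 2)) = (⅓)/(-1) = (⅓)*(-1) = -⅓ ≈ -0.33333)
s(R) = 2 + √(-⅓ + 5/R) (s(R) = 2 + √(5/R - ⅓) = 2 + √(-⅓ + 5/R))
V(K, I) = I*K
(V(-54, 212) + 24424)*(1958*s(5) + 7909) = (212*(-54) + 24424)*(1958*(2 + √3*√((15 - 1*5)/5)/3) + 7909) = (-11448 + 24424)*(1958*(2 + √3*√((15 - 5)/5)/3) + 7909) = 12976*(1958*(2 + √3*√((⅕)*10)/3) + 7909) = 12976*(1958*(2 + √3*√2/3) + 7909) = 12976*(1958*(2 + √6/3) + 7909) = 12976*((3916 + 1958*√6/3) + 7909) = 12976*(11825 + 1958*√6/3) = 153441200 + 25407008*√6/3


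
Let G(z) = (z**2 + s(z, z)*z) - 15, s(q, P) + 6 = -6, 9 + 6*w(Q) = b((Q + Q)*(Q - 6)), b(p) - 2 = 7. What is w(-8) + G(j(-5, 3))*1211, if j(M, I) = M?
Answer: 84770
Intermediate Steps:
b(p) = 9 (b(p) = 2 + 7 = 9)
w(Q) = 0 (w(Q) = -3/2 + (1/6)*9 = -3/2 + 3/2 = 0)
s(q, P) = -12 (s(q, P) = -6 - 6 = -12)
G(z) = -15 + z**2 - 12*z (G(z) = (z**2 - 12*z) - 15 = -15 + z**2 - 12*z)
w(-8) + G(j(-5, 3))*1211 = 0 + (-15 + (-5)**2 - 12*(-5))*1211 = 0 + (-15 + 25 + 60)*1211 = 0 + 70*1211 = 0 + 84770 = 84770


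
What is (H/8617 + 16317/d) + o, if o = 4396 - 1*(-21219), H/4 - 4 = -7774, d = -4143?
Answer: 43532954716/1700011 ≈ 25607.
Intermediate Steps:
H = -31080 (H = 16 + 4*(-7774) = 16 - 31096 = -31080)
o = 25615 (o = 4396 + 21219 = 25615)
(H/8617 + 16317/d) + o = (-31080/8617 + 16317/(-4143)) + 25615 = (-31080*1/8617 + 16317*(-1/4143)) + 25615 = (-4440/1231 - 5439/1381) + 25615 = -12827049/1700011 + 25615 = 43532954716/1700011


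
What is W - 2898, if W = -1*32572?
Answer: -35470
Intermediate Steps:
W = -32572
W - 2898 = -32572 - 2898 = -35470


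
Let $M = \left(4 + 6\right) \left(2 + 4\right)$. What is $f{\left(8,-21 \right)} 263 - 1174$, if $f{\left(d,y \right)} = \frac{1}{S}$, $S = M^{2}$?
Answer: $- \frac{4226137}{3600} \approx -1173.9$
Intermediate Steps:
$M = 60$ ($M = 10 \cdot 6 = 60$)
$S = 3600$ ($S = 60^{2} = 3600$)
$f{\left(d,y \right)} = \frac{1}{3600}$
$f{\left(8,-21 \right)} 263 - 1174 = \frac{1}{3600} \cdot 263 - 1174 = \frac{263}{3600} - 1174 = - \frac{4226137}{3600}$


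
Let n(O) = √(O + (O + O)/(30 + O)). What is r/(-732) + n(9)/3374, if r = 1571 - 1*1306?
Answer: -265/732 + √1599/43862 ≈ -0.36111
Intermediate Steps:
r = 265 (r = 1571 - 1306 = 265)
n(O) = √(O + 2*O/(30 + O)) (n(O) = √(O + (2*O)/(30 + O)) = √(O + 2*O/(30 + O)))
r/(-732) + n(9)/3374 = 265/(-732) + √(9*(32 + 9)/(30 + 9))/3374 = 265*(-1/732) + √(9*41/39)*(1/3374) = -265/732 + √(9*(1/39)*41)*(1/3374) = -265/732 + √(123/13)*(1/3374) = -265/732 + (√1599/13)*(1/3374) = -265/732 + √1599/43862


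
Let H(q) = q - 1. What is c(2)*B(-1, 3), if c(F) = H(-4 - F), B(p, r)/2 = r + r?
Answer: -84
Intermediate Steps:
B(p, r) = 4*r (B(p, r) = 2*(r + r) = 2*(2*r) = 4*r)
H(q) = -1 + q
c(F) = -5 - F (c(F) = -1 + (-4 - F) = -5 - F)
c(2)*B(-1, 3) = (-5 - 1*2)*(4*3) = (-5 - 2)*12 = -7*12 = -84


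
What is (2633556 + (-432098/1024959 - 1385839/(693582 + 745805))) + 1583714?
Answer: 151750970239382863/35983235613 ≈ 4.2173e+6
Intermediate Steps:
(2633556 + (-432098/1024959 - 1385839/(693582 + 745805))) + 1583714 = (2633556 + (-432098*1/1024959 - 1385839/1439387)) + 1583714 = (2633556 + (-432098/1024959 - 1385839*1/1439387)) + 1583714 = (2633556 + (-432098/1024959 - 1385839/1439387)) + 1583714 = (2633556 - 49814253647/35983235613) + 1583714 = 94763816233776181/35983235613 + 1583714 = 151750970239382863/35983235613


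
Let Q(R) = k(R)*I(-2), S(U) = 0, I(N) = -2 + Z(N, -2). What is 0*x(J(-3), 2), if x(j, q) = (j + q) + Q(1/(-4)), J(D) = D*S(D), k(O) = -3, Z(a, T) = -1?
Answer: 0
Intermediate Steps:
I(N) = -3 (I(N) = -2 - 1 = -3)
J(D) = 0 (J(D) = D*0 = 0)
Q(R) = 9 (Q(R) = -3*(-3) = 9)
x(j, q) = 9 + j + q (x(j, q) = (j + q) + 9 = 9 + j + q)
0*x(J(-3), 2) = 0*(9 + 0 + 2) = 0*11 = 0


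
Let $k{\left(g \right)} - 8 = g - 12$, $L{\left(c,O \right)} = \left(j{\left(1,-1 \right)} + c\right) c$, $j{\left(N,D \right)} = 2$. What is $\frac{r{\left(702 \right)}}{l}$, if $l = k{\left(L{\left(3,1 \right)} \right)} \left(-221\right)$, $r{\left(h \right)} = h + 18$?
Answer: $- \frac{720}{2431} \approx -0.29617$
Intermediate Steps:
$L{\left(c,O \right)} = c \left(2 + c\right)$ ($L{\left(c,O \right)} = \left(2 + c\right) c = c \left(2 + c\right)$)
$k{\left(g \right)} = -4 + g$ ($k{\left(g \right)} = 8 + \left(g - 12\right) = 8 + \left(-12 + g\right) = -4 + g$)
$r{\left(h \right)} = 18 + h$
$l = -2431$ ($l = \left(-4 + 3 \left(2 + 3\right)\right) \left(-221\right) = \left(-4 + 3 \cdot 5\right) \left(-221\right) = \left(-4 + 15\right) \left(-221\right) = 11 \left(-221\right) = -2431$)
$\frac{r{\left(702 \right)}}{l} = \frac{18 + 702}{-2431} = 720 \left(- \frac{1}{2431}\right) = - \frac{720}{2431}$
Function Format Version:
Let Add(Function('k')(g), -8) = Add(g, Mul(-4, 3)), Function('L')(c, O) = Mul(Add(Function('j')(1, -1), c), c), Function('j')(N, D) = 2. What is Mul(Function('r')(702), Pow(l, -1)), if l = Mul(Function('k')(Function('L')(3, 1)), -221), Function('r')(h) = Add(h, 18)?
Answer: Rational(-720, 2431) ≈ -0.29617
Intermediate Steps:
Function('L')(c, O) = Mul(c, Add(2, c)) (Function('L')(c, O) = Mul(Add(2, c), c) = Mul(c, Add(2, c)))
Function('k')(g) = Add(-4, g) (Function('k')(g) = Add(8, Add(g, Mul(-4, 3))) = Add(8, Add(g, -12)) = Add(8, Add(-12, g)) = Add(-4, g))
Function('r')(h) = Add(18, h)
l = -2431 (l = Mul(Add(-4, Mul(3, Add(2, 3))), -221) = Mul(Add(-4, Mul(3, 5)), -221) = Mul(Add(-4, 15), -221) = Mul(11, -221) = -2431)
Mul(Function('r')(702), Pow(l, -1)) = Mul(Add(18, 702), Pow(-2431, -1)) = Mul(720, Rational(-1, 2431)) = Rational(-720, 2431)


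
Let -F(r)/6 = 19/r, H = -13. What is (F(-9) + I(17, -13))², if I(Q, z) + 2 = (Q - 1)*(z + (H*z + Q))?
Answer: 69488896/9 ≈ 7.7210e+6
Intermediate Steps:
I(Q, z) = -2 + (-1 + Q)*(Q - 12*z) (I(Q, z) = -2 + (Q - 1)*(z + (-13*z + Q)) = -2 + (-1 + Q)*(z + (Q - 13*z)) = -2 + (-1 + Q)*(Q - 12*z))
F(r) = -114/r
(F(-9) + I(17, -13))² = (-114/(-9) + (-2 + 17² - 1*17 + 12*(-13) - 12*17*(-13)))² = (-114*(-⅑) + (-2 + 289 - 17 - 156 + 2652))² = (38/3 + 2766)² = (8336/3)² = 69488896/9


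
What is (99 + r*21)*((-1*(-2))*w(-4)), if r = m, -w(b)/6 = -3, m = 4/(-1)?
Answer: 540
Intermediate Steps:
m = -4 (m = 4*(-1) = -4)
w(b) = 18 (w(b) = -6*(-3) = 18)
r = -4
(99 + r*21)*((-1*(-2))*w(-4)) = (99 - 4*21)*(-1*(-2)*18) = (99 - 84)*(2*18) = 15*36 = 540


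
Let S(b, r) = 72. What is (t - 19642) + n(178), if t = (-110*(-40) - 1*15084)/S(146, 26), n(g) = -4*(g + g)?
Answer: -381859/18 ≈ -21214.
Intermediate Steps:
n(g) = -8*g
t = -2671/18 (t = (-110*(-40) - 1*15084)/72 = (4400 - 15084)*(1/72) = -10684*1/72 = -2671/18 ≈ -148.39)
(t - 19642) + n(178) = (-2671/18 - 19642) - 8*178 = -356227/18 - 1424 = -381859/18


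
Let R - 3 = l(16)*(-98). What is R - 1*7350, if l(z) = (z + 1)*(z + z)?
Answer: -60659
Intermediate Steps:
l(z) = 2*z*(1 + z) (l(z) = (1 + z)*(2*z) = 2*z*(1 + z))
R = -53309 (R = 3 + (2*16*(1 + 16))*(-98) = 3 + (2*16*17)*(-98) = 3 + 544*(-98) = 3 - 53312 = -53309)
R - 1*7350 = -53309 - 1*7350 = -53309 - 7350 = -60659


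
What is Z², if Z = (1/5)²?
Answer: 1/625 ≈ 0.0016000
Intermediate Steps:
Z = 1/25 (Z = (1*(⅕))² = (⅕)² = 1/25 ≈ 0.040000)
Z² = (1/25)² = 1/625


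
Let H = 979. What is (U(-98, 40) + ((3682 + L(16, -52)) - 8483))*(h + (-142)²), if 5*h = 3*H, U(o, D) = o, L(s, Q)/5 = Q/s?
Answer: -2039966377/20 ≈ -1.0200e+8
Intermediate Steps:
L(s, Q) = 5*Q/s (L(s, Q) = 5*(Q/s) = 5*Q/s)
h = 2937/5 (h = (3*979)/5 = (⅕)*2937 = 2937/5 ≈ 587.40)
(U(-98, 40) + ((3682 + L(16, -52)) - 8483))*(h + (-142)²) = (-98 + ((3682 + 5*(-52)/16) - 8483))*(2937/5 + (-142)²) = (-98 + ((3682 + 5*(-52)*(1/16)) - 8483))*(2937/5 + 20164) = (-98 + ((3682 - 65/4) - 8483))*(103757/5) = (-98 + (14663/4 - 8483))*(103757/5) = (-98 - 19269/4)*(103757/5) = -19661/4*103757/5 = -2039966377/20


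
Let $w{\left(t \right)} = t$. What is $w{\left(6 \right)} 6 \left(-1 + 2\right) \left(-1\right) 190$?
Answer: $-6840$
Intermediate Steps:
$w{\left(6 \right)} 6 \left(-1 + 2\right) \left(-1\right) 190 = 6 \cdot 6 \left(-1 + 2\right) \left(-1\right) 190 = 6 \cdot 6 \cdot 1 \left(-1\right) 190 = 6 \cdot 6 \left(-1\right) 190 = 36 \left(-1\right) 190 = \left(-36\right) 190 = -6840$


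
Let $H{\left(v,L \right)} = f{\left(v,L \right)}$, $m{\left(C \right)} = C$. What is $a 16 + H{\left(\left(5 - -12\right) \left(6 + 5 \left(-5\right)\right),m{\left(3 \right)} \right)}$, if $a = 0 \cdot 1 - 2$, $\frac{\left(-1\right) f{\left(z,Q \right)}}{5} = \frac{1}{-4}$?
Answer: $- \frac{123}{4} \approx -30.75$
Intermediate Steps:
$f{\left(z,Q \right)} = \frac{5}{4}$ ($f{\left(z,Q \right)} = - \frac{5}{-4} = \left(-5\right) \left(- \frac{1}{4}\right) = \frac{5}{4}$)
$a = -2$ ($a = 0 - 2 = -2$)
$H{\left(v,L \right)} = \frac{5}{4}$
$a 16 + H{\left(\left(5 - -12\right) \left(6 + 5 \left(-5\right)\right),m{\left(3 \right)} \right)} = \left(-2\right) 16 + \frac{5}{4} = -32 + \frac{5}{4} = - \frac{123}{4}$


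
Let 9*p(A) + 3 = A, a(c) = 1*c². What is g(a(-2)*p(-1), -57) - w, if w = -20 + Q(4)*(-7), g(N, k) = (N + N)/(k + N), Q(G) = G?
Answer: 25424/529 ≈ 48.060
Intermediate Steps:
a(c) = c²
p(A) = -⅓ + A/9
g(N, k) = 2*N/(N + k) (g(N, k) = (2*N)/(N + k) = 2*N/(N + k))
w = -48 (w = -20 + 4*(-7) = -20 - 28 = -48)
g(a(-2)*p(-1), -57) - w = 2*((-2)²*(-⅓ + (⅑)*(-1)))/((-2)²*(-⅓ + (⅑)*(-1)) - 57) - 1*(-48) = 2*(4*(-⅓ - ⅑))/(4*(-⅓ - ⅑) - 57) + 48 = 2*(4*(-4/9))/(4*(-4/9) - 57) + 48 = 2*(-16/9)/(-16/9 - 57) + 48 = 2*(-16/9)/(-529/9) + 48 = 2*(-16/9)*(-9/529) + 48 = 32/529 + 48 = 25424/529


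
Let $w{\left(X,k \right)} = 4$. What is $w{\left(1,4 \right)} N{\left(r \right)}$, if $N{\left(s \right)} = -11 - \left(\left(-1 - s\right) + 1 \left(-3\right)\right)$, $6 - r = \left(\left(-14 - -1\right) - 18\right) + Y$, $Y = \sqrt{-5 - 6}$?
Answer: $120 - 4 i \sqrt{11} \approx 120.0 - 13.266 i$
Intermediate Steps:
$Y = i \sqrt{11}$ ($Y = \sqrt{-11} = i \sqrt{11} \approx 3.3166 i$)
$r = 37 - i \sqrt{11}$ ($r = 6 - \left(\left(\left(-14 - -1\right) - 18\right) + i \sqrt{11}\right) = 6 - \left(\left(\left(-14 + 1\right) - 18\right) + i \sqrt{11}\right) = 6 - \left(\left(-13 - 18\right) + i \sqrt{11}\right) = 6 - \left(-31 + i \sqrt{11}\right) = 6 + \left(31 - i \sqrt{11}\right) = 37 - i \sqrt{11} \approx 37.0 - 3.3166 i$)
$N{\left(s \right)} = -7 + s$ ($N{\left(s \right)} = -11 - \left(\left(-1 - s\right) - 3\right) = -11 - \left(-4 - s\right) = -11 + \left(4 + s\right) = -7 + s$)
$w{\left(1,4 \right)} N{\left(r \right)} = 4 \left(-7 + \left(37 - i \sqrt{11}\right)\right) = 4 \left(30 - i \sqrt{11}\right) = 120 - 4 i \sqrt{11}$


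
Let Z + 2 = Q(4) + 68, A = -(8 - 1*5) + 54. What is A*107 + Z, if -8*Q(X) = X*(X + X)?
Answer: 5519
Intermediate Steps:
Q(X) = -X²/4 (Q(X) = -X*(X + X)/8 = -X*2*X/8 = -X²/4)
A = 51 (A = -(8 - 5) + 54 = -1*3 + 54 = -3 + 54 = 51)
Z = 62 (Z = -2 + (-¼*4² + 68) = -2 + (-¼*16 + 68) = -2 + (-4 + 68) = -2 + 64 = 62)
A*107 + Z = 51*107 + 62 = 5457 + 62 = 5519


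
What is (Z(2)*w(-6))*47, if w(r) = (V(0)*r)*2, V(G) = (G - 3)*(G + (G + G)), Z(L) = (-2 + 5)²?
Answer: 0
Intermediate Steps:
Z(L) = 9 (Z(L) = 3² = 9)
V(G) = 3*G*(-3 + G) (V(G) = (-3 + G)*(G + 2*G) = (-3 + G)*(3*G) = 3*G*(-3 + G))
w(r) = 0 (w(r) = ((3*0*(-3 + 0))*r)*2 = ((3*0*(-3))*r)*2 = (0*r)*2 = 0*2 = 0)
(Z(2)*w(-6))*47 = (9*0)*47 = 0*47 = 0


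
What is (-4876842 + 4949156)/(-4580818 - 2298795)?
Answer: -72314/6879613 ≈ -0.010511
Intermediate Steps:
(-4876842 + 4949156)/(-4580818 - 2298795) = 72314/(-6879613) = 72314*(-1/6879613) = -72314/6879613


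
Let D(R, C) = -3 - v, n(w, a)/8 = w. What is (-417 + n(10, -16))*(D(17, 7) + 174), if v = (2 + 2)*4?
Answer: -52235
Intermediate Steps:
n(w, a) = 8*w
v = 16 (v = 4*4 = 16)
D(R, C) = -19 (D(R, C) = -3 - 1*16 = -3 - 16 = -19)
(-417 + n(10, -16))*(D(17, 7) + 174) = (-417 + 8*10)*(-19 + 174) = (-417 + 80)*155 = -337*155 = -52235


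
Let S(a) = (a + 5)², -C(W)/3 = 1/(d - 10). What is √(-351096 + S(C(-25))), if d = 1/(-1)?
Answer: 2*I*√10619813/11 ≈ 592.51*I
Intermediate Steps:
d = -1
C(W) = 3/11 (C(W) = -3/(-1 - 10) = -3/(-11) = -3*(-1/11) = 3/11)
S(a) = (5 + a)²
√(-351096 + S(C(-25))) = √(-351096 + (5 + 3/11)²) = √(-351096 + (58/11)²) = √(-351096 + 3364/121) = √(-42479252/121) = 2*I*√10619813/11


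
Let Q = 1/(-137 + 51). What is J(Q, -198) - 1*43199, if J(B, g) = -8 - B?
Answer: -3715801/86 ≈ -43207.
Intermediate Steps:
Q = -1/86 (Q = 1/(-86) = -1/86 ≈ -0.011628)
J(Q, -198) - 1*43199 = (-8 - 1*(-1/86)) - 1*43199 = (-8 + 1/86) - 43199 = -687/86 - 43199 = -3715801/86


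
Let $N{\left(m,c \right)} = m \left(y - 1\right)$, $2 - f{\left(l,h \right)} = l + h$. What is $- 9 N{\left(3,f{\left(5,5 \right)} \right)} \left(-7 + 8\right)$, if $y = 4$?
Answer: $-81$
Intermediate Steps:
$f{\left(l,h \right)} = 2 - h - l$ ($f{\left(l,h \right)} = 2 - \left(l + h\right) = 2 - \left(h + l\right) = 2 - h - l$)
$N{\left(m,c \right)} = 3 m$ ($N{\left(m,c \right)} = m \left(4 - 1\right) = m 3 = 3 m$)
$- 9 N{\left(3,f{\left(5,5 \right)} \right)} \left(-7 + 8\right) = - 9 \cdot 3 \cdot 3 \left(-7 + 8\right) = \left(-9\right) 9 \cdot 1 = \left(-81\right) 1 = -81$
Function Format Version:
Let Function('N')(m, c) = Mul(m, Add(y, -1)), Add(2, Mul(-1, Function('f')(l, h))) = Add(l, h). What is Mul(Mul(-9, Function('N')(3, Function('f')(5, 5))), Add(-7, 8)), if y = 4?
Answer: -81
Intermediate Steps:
Function('f')(l, h) = Add(2, Mul(-1, h), Mul(-1, l)) (Function('f')(l, h) = Add(2, Mul(-1, Add(l, h))) = Add(2, Mul(-1, Add(h, l))) = Add(2, Add(Mul(-1, h), Mul(-1, l))) = Add(2, Mul(-1, h), Mul(-1, l)))
Function('N')(m, c) = Mul(3, m) (Function('N')(m, c) = Mul(m, Add(4, -1)) = Mul(m, 3) = Mul(3, m))
Mul(Mul(-9, Function('N')(3, Function('f')(5, 5))), Add(-7, 8)) = Mul(Mul(-9, Mul(3, 3)), Add(-7, 8)) = Mul(Mul(-9, 9), 1) = Mul(-81, 1) = -81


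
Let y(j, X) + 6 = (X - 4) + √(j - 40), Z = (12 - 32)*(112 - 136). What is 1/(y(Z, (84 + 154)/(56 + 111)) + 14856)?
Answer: 10351996/153700178981 - 27889*√110/3074003579620 ≈ 6.7257e-5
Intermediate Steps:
Z = 480 (Z = -20*(-24) = 480)
y(j, X) = -10 + X + √(-40 + j) (y(j, X) = -6 + ((X - 4) + √(j - 40)) = -6 + ((-4 + X) + √(-40 + j)) = -6 + (-4 + X + √(-40 + j)) = -10 + X + √(-40 + j))
1/(y(Z, (84 + 154)/(56 + 111)) + 14856) = 1/((-10 + (84 + 154)/(56 + 111) + √(-40 + 480)) + 14856) = 1/((-10 + 238/167 + √440) + 14856) = 1/((-10 + 238*(1/167) + 2*√110) + 14856) = 1/((-10 + 238/167 + 2*√110) + 14856) = 1/((-1432/167 + 2*√110) + 14856) = 1/(2479520/167 + 2*√110)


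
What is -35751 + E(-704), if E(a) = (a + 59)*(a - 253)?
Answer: 581514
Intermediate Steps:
E(a) = (-253 + a)*(59 + a) (E(a) = (59 + a)*(-253 + a) = (-253 + a)*(59 + a))
-35751 + E(-704) = -35751 + (-14927 + (-704)**2 - 194*(-704)) = -35751 + (-14927 + 495616 + 136576) = -35751 + 617265 = 581514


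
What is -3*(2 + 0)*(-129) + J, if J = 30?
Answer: 804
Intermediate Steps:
-3*(2 + 0)*(-129) + J = -3*(2 + 0)*(-129) + 30 = -3*2*(-129) + 30 = -6*(-129) + 30 = 774 + 30 = 804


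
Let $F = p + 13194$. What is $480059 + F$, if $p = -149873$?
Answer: $343380$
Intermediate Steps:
$F = -136679$ ($F = -149873 + 13194 = -136679$)
$480059 + F = 480059 - 136679 = 343380$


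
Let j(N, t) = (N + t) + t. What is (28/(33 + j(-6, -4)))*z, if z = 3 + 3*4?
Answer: 420/19 ≈ 22.105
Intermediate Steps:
j(N, t) = N + 2*t
z = 15 (z = 3 + 12 = 15)
(28/(33 + j(-6, -4)))*z = (28/(33 + (-6 + 2*(-4))))*15 = (28/(33 + (-6 - 8)))*15 = (28/(33 - 14))*15 = (28/19)*15 = 420/19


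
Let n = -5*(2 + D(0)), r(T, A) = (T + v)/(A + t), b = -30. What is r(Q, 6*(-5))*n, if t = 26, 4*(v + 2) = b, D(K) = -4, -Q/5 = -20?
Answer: -905/4 ≈ -226.25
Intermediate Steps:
Q = 100 (Q = -5*(-20) = 100)
v = -19/2 (v = -2 + (¼)*(-30) = -2 - 15/2 = -19/2 ≈ -9.5000)
r(T, A) = (-19/2 + T)/(26 + A) (r(T, A) = (T - 19/2)/(A + 26) = (-19/2 + T)/(26 + A))
n = 10 (n = -5*(2 - 4) = -5*(-2) = 10)
r(Q, 6*(-5))*n = ((-19/2 + 100)/(26 + 6*(-5)))*10 = ((181/2)/(26 - 30))*10 = ((181/2)/(-4))*10 = -¼*181/2*10 = -181/8*10 = -905/4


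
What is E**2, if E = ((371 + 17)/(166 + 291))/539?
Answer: 150544/60675020329 ≈ 2.4812e-6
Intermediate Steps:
E = 388/246323 (E = (388/457)*(1/539) = 388/246323 ≈ 0.0015752)
E**2 = (388/246323)**2 = 150544/60675020329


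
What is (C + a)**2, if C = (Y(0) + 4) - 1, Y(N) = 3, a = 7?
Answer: 169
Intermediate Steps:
C = 6 (C = (3 + 4) - 1 = 7 - 1 = 6)
(C + a)**2 = (6 + 7)**2 = 13**2 = 169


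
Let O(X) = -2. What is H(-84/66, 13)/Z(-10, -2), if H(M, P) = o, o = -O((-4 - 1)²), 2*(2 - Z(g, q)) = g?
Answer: 2/7 ≈ 0.28571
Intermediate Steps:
Z(g, q) = 2 - g/2
o = 2 (o = -1*(-2) = 2)
H(M, P) = 2
H(-84/66, 13)/Z(-10, -2) = 2/(2 - ½*(-10)) = 2/(2 + 5) = 2/7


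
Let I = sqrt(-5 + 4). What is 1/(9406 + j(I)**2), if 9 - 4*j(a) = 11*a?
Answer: 200608/1886420595 + 88*I/628806865 ≈ 0.00010634 + 1.3995e-7*I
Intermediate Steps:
I
j(a) = 9/4 - 11*a/4
1/(9406 + j(I)**2) = 1/(9406 + (9/4 - 11*I/4)**2)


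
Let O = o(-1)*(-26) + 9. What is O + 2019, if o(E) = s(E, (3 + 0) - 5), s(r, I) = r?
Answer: 2054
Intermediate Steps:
o(E) = E
O = 35 (O = -1*(-26) + 9 = 26 + 9 = 35)
O + 2019 = 35 + 2019 = 2054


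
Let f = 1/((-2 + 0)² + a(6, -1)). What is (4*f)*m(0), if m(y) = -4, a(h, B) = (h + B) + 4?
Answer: -16/13 ≈ -1.2308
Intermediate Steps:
a(h, B) = 4 + B + h (a(h, B) = (B + h) + 4 = 4 + B + h)
f = 1/13 (f = 1/((-2 + 0)² + (4 - 1 + 6)) = 1/((-2)² + 9) = 1/(4 + 9) = 1/13 ≈ 0.076923)
(4*f)*m(0) = (4*(1/13))*(-4) = (4/13)*(-4) = -16/13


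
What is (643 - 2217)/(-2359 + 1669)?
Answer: 787/345 ≈ 2.2812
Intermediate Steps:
(643 - 2217)/(-2359 + 1669) = -1574/(-690) = -1574*(-1/690) = 787/345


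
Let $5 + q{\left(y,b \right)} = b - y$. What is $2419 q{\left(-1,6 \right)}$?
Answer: $4838$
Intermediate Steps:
$q{\left(y,b \right)} = -5 + b - y$ ($q{\left(y,b \right)} = -5 + \left(b - y\right) = -5 + b - y$)
$2419 q{\left(-1,6 \right)} = 2419 \left(-5 + 6 - -1\right) = 2419 \left(-5 + 6 + 1\right) = 2419 \cdot 2 = 4838$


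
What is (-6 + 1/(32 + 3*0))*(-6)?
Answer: 573/16 ≈ 35.813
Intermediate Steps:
(-6 + 1/(32 + 3*0))*(-6) = (-6 + 1/(32 + 0))*(-6) = (-6 + 1/32)*(-6) = -191/32*(-6) = 573/16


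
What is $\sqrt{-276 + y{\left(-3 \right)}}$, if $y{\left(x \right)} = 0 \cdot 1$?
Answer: $2 i \sqrt{69} \approx 16.613 i$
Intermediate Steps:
$y{\left(x \right)} = 0$
$\sqrt{-276 + y{\left(-3 \right)}} = \sqrt{-276 + 0} = \sqrt{-276} = 2 i \sqrt{69}$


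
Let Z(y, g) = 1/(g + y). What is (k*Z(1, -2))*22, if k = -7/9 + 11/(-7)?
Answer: 3256/63 ≈ 51.683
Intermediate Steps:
k = -148/63 (k = -7*1/9 + 11*(-1/7) = -7/9 - 11/7 = -148/63 ≈ -2.3492)
(k*Z(1, -2))*22 = -148/(63*(-2 + 1))*22 = -148/63/(-1)*22 = -148/63*(-1)*22 = (148/63)*22 = 3256/63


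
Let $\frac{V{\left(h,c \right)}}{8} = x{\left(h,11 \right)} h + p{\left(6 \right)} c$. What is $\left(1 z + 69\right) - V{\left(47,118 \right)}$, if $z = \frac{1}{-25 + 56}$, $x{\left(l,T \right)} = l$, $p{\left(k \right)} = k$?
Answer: $- \frac{721276}{31} \approx -23267.0$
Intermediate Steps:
$z = \frac{1}{31} \approx 0.032258$
$V{\left(h,c \right)} = 8 h^{2} + 48 c$ ($V{\left(h,c \right)} = 8 \left(h h + 6 c\right) = 8 \left(h^{2} + 6 c\right) = 8 h^{2} + 48 c$)
$\left(1 z + 69\right) - V{\left(47,118 \right)} = \left(1 \cdot \frac{1}{31} + 69\right) - \left(8 \cdot 47^{2} + 48 \cdot 118\right) = \left(\frac{1}{31} + 69\right) - \left(8 \cdot 2209 + 5664\right) = \frac{2140}{31} - \left(17672 + 5664\right) = \frac{2140}{31} - 23336 = - \frac{721276}{31}$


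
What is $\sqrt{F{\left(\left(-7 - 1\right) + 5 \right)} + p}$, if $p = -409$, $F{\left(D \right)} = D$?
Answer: $2 i \sqrt{103} \approx 20.298 i$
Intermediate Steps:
$\sqrt{F{\left(\left(-7 - 1\right) + 5 \right)} + p} = \sqrt{\left(\left(-7 - 1\right) + 5\right) - 409} = \sqrt{\left(-8 + 5\right) - 409} = \sqrt{-3 - 409} = \sqrt{-412} = 2 i \sqrt{103}$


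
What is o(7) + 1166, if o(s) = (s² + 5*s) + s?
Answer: 1257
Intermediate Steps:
o(s) = s² + 6*s
o(7) + 1166 = 7*(6 + 7) + 1166 = 7*13 + 1166 = 91 + 1166 = 1257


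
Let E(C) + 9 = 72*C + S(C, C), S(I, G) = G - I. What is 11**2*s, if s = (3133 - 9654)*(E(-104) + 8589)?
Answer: -861632772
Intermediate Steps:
E(C) = -9 + 72*C (E(C) = -9 + (72*C + (C - C)) = -9 + (72*C + 0) = -9 + 72*C)
s = -7120932 (s = (3133 - 9654)*((-9 + 72*(-104)) + 8589) = -6521*((-9 - 7488) + 8589) = -6521*(-7497 + 8589) = -6521*1092 = -7120932)
11**2*s = 11**2*(-7120932) = 121*(-7120932) = -861632772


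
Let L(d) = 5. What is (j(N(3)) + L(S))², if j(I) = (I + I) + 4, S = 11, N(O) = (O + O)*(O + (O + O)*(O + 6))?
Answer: 480249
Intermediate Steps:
N(O) = 2*O*(O + 2*O*(6 + O)) (N(O) = (2*O)*(O + (2*O)*(6 + O)) = (2*O)*(O + 2*O*(6 + O)) = 2*O*(O + 2*O*(6 + O)))
j(I) = 4 + 2*I (j(I) = 2*I + 4 = 4 + 2*I)
(j(N(3)) + L(S))² = ((4 + 2*(3²*(26 + 4*3))) + 5)² = ((4 + 2*(9*(26 + 12))) + 5)² = ((4 + 2*(9*38)) + 5)² = ((4 + 2*342) + 5)² = ((4 + 684) + 5)² = (688 + 5)² = 693² = 480249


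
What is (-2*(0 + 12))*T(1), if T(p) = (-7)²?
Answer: -1176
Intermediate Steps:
T(p) = 49
(-2*(0 + 12))*T(1) = -2*(0 + 12)*49 = -2*12*49 = -24*49 = -1176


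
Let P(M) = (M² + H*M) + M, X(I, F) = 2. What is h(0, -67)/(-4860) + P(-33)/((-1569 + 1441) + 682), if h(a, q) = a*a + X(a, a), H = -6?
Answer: 1523333/673110 ≈ 2.2631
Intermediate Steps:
h(a, q) = 2 + a² (h(a, q) = a*a + 2 = a² + 2 = 2 + a²)
P(M) = M² - 5*M (P(M) = (M² - 6*M) + M = M² - 5*M)
h(0, -67)/(-4860) + P(-33)/((-1569 + 1441) + 682) = (2 + 0²)/(-4860) + (-33*(-5 - 33))/((-1569 + 1441) + 682) = (2 + 0)*(-1/4860) + (-33*(-38))/(-128 + 682) = 2*(-1/4860) + 1254/554 = -1/2430 + 1254*(1/554) = -1/2430 + 627/277 = 1523333/673110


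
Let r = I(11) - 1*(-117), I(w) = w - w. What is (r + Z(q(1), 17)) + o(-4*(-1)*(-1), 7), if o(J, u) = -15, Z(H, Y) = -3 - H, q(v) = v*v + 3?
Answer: 95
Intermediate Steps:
q(v) = 3 + v² (q(v) = v² + 3 = 3 + v²)
I(w) = 0
r = 117 (r = 0 - 1*(-117) = 0 + 117 = 117)
(r + Z(q(1), 17)) + o(-4*(-1)*(-1), 7) = (117 + (-3 - (3 + 1²))) - 15 = (117 + (-3 - (3 + 1))) - 15 = (117 + (-3 - 1*4)) - 15 = (117 + (-3 - 4)) - 15 = (117 - 7) - 15 = 110 - 15 = 95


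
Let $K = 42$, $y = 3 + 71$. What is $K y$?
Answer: $3108$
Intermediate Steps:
$y = 74$
$K y = 42 \cdot 74 = 3108$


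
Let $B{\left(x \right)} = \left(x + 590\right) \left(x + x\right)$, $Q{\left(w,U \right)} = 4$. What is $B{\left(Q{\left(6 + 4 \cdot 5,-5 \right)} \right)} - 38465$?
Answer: $-33713$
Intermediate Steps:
$B{\left(x \right)} = 2 x \left(590 + x\right)$ ($B{\left(x \right)} = \left(590 + x\right) 2 x = 2 x \left(590 + x\right)$)
$B{\left(Q{\left(6 + 4 \cdot 5,-5 \right)} \right)} - 38465 = 2 \cdot 4 \left(590 + 4\right) - 38465 = 2 \cdot 4 \cdot 594 - 38465 = 4752 - 38465 = -33713$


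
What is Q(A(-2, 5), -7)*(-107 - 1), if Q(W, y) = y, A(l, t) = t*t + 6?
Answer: 756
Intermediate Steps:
A(l, t) = 6 + t**2 (A(l, t) = t**2 + 6 = 6 + t**2)
Q(A(-2, 5), -7)*(-107 - 1) = -7*(-107 - 1) = -7*(-108) = 756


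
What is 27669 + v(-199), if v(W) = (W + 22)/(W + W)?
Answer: 11012439/398 ≈ 27669.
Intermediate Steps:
v(W) = (22 + W)/(2*W) (v(W) = (22 + W)/((2*W)) = (22 + W)*(1/(2*W)) = (22 + W)/(2*W))
27669 + v(-199) = 27669 + (½)*(22 - 199)/(-199) = 27669 + (½)*(-1/199)*(-177) = 27669 + 177/398 = 11012439/398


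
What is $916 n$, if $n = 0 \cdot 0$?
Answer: $0$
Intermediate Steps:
$n = 0$
$916 n = 916 \cdot 0 = 0$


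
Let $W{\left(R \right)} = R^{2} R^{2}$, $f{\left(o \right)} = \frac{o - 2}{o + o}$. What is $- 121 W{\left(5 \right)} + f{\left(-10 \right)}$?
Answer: $- \frac{378122}{5} \approx -75624.0$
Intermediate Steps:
$f{\left(o \right)} = \frac{-2 + o}{2 o}$
$W{\left(R \right)} = R^{4}$
$- 121 W{\left(5 \right)} + f{\left(-10 \right)} = - 121 \cdot 5^{4} + \frac{-2 - 10}{2 \left(-10\right)} = \left(-121\right) 625 + \frac{1}{2} \left(- \frac{1}{10}\right) \left(-12\right) = -75625 + \frac{3}{5} = - \frac{378122}{5}$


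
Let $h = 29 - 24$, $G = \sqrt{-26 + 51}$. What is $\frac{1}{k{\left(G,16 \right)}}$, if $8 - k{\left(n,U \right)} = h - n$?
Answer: $\frac{1}{8} \approx 0.125$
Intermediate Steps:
$G = 5$ ($G = \sqrt{25} = 5$)
$h = 5$ ($h = 29 - 24 = 5$)
$k{\left(n,U \right)} = 3 + n$ ($k{\left(n,U \right)} = 8 - \left(5 - n\right) = 8 + \left(-5 + n\right) = 3 + n$)
$\frac{1}{k{\left(G,16 \right)}} = \frac{1}{3 + 5} = \frac{1}{8}$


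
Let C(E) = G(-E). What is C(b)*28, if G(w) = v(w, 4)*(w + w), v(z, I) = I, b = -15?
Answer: 3360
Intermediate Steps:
G(w) = 8*w (G(w) = 4*(w + w) = 4*(2*w) = 8*w)
C(E) = -8*E (C(E) = 8*(-E) = -8*E)
C(b)*28 = -8*(-15)*28 = 120*28 = 3360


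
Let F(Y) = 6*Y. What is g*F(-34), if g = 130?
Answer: -26520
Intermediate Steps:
g*F(-34) = 130*(6*(-34)) = 130*(-204) = -26520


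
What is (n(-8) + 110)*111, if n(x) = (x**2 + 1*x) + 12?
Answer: 19758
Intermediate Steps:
n(x) = 12 + x + x**2 (n(x) = (x**2 + x) + 12 = (x + x**2) + 12 = 12 + x + x**2)
(n(-8) + 110)*111 = ((12 - 8 + (-8)**2) + 110)*111 = ((12 - 8 + 64) + 110)*111 = (68 + 110)*111 = 178*111 = 19758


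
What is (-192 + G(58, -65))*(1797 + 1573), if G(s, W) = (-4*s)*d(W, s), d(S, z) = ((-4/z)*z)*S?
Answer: -203925440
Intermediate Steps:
d(S, z) = -4*S
G(s, W) = 16*W*s (G(s, W) = (-4*s)*(-4*W) = 16*W*s)
(-192 + G(58, -65))*(1797 + 1573) = (-192 + 16*(-65)*58)*(1797 + 1573) = (-192 - 60320)*3370 = -60512*3370 = -203925440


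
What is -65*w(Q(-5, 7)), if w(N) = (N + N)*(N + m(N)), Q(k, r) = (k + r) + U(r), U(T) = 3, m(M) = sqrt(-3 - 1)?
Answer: -3250 - 1300*I ≈ -3250.0 - 1300.0*I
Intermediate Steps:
m(M) = 2*I (m(M) = sqrt(-4) = 2*I)
Q(k, r) = 3 + k + r (Q(k, r) = (k + r) + 3 = 3 + k + r)
w(N) = 2*N*(N + 2*I) (w(N) = (N + N)*(N + 2*I) = (2*N)*(N + 2*I) = 2*N*(N + 2*I))
-65*w(Q(-5, 7)) = -130*(3 - 5 + 7)*((3 - 5 + 7) + 2*I) = -130*5*(5 + 2*I) = -65*(50 + 20*I) = -3250 - 1300*I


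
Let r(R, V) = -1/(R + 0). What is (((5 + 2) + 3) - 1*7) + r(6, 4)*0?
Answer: 3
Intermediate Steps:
r(R, V) = -1/R
(((5 + 2) + 3) - 1*7) + r(6, 4)*0 = (((5 + 2) + 3) - 1*7) - 1/6*0 = ((7 + 3) - 7) - 1*⅙*0 = (10 - 7) - ⅙*0 = 3 + 0 = 3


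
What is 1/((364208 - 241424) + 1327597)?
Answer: 1/1450381 ≈ 6.8947e-7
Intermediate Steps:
1/((364208 - 241424) + 1327597) = 1/(122784 + 1327597) = 1/1450381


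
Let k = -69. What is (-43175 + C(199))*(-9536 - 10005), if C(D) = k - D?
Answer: 848919663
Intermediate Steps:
C(D) = -69 - D
(-43175 + C(199))*(-9536 - 10005) = (-43175 + (-69 - 1*199))*(-9536 - 10005) = (-43175 + (-69 - 199))*(-19541) = (-43175 - 268)*(-19541) = -43443*(-19541) = 848919663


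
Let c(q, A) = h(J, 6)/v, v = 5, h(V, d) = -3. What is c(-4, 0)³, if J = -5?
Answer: -27/125 ≈ -0.21600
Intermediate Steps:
c(q, A) = -⅗ (c(q, A) = -3/5 = -3*⅕ = -⅗)
c(-4, 0)³ = (-⅗)³ = -27/125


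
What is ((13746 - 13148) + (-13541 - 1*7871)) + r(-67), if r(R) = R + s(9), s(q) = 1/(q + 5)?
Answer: -292333/14 ≈ -20881.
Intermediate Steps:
s(q) = 1/(5 + q)
r(R) = 1/14 + R (r(R) = R + 1/(5 + 9) = R + 1/14 = 1/14 + R)
((13746 - 13148) + (-13541 - 1*7871)) + r(-67) = ((13746 - 13148) + (-13541 - 1*7871)) + (1/14 - 67) = (598 + (-13541 - 7871)) - 937/14 = (598 - 21412) - 937/14 = -20814 - 937/14 = -292333/14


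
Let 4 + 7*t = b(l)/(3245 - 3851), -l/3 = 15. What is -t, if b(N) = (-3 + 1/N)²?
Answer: 2463548/4295025 ≈ 0.57358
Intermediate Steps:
l = -45 (l = -3*15 = -45)
t = -2463548/4295025 (t = -4/7 + (((-1 + 3*(-45))²/(-45)²)/(3245 - 3851))/7 = -4/7 + (((-1 - 135)²/2025)/(-606))/7 = -4/7 + (((1/2025)*(-136)²)*(-1/606))/7 = -4/7 + (((1/2025)*18496)*(-1/606))/7 = -4/7 + ((18496/2025)*(-1/606))/7 = -4/7 + (⅐)*(-9248/613575) = -4/7 - 9248/4295025 = -2463548/4295025 ≈ -0.57358)
-t = -1*(-2463548/4295025) = 2463548/4295025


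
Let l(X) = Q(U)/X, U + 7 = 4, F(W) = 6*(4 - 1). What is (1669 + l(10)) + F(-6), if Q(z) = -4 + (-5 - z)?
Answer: 8432/5 ≈ 1686.4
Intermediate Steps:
F(W) = 18 (F(W) = 6*3 = 18)
U = -3 (U = -7 + 4 = -3)
Q(z) = -9 - z
l(X) = -6/X (l(X) = (-9 - 1*(-3))/X = (-9 + 3)/X = -6/X)
(1669 + l(10)) + F(-6) = (1669 - 6/10) + 18 = (1669 - 6*⅒) + 18 = (1669 - ⅗) + 18 = 8342/5 + 18 = 8432/5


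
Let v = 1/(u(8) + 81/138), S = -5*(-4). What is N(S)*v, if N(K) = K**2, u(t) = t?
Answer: 3680/79 ≈ 46.582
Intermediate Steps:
S = 20
v = 46/395 (v = 1/(8 + 81/138) = 1/(8 + 81*(1/138)) = 1/(8 + 27/46) = 1/(395/46) = 46/395 ≈ 0.11646)
N(S)*v = 20**2*(46/395) = 400*(46/395) = 3680/79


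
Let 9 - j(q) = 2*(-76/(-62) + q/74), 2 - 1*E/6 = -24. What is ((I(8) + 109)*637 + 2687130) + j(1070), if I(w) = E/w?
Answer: 6351999125/2294 ≈ 2.7690e+6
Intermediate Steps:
E = 156 (E = 12 - 6*(-24) = 12 + 144 = 156)
j(q) = 203/31 - q/37 (j(q) = 9 - 2*(-76/(-62) + q/74) = 9 - 2*(-76*(-1/62) + q*(1/74)) = 9 - 2*(38/31 + q/74) = 9 - (76/31 + q/37) = 9 + (-76/31 - q/37) = 203/31 - q/37)
I(w) = 156/w
((I(8) + 109)*637 + 2687130) + j(1070) = ((156/8 + 109)*637 + 2687130) + (203/31 - 1/37*1070) = ((156*(⅛) + 109)*637 + 2687130) + (203/31 - 1070/37) = ((39/2 + 109)*637 + 2687130) - 25659/1147 = ((257/2)*637 + 2687130) - 25659/1147 = (163709/2 + 2687130) - 25659/1147 = 5537969/2 - 25659/1147 = 6351999125/2294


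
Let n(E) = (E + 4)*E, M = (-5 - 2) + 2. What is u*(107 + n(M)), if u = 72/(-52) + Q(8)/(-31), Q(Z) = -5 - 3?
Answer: -50848/403 ≈ -126.17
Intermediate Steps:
Q(Z) = -8
M = -5 (M = -7 + 2 = -5)
u = -454/403 (u = 72/(-52) - 8/(-31) = 72*(-1/52) - 8*(-1/31) = -18/13 + 8/31 = -454/403 ≈ -1.1266)
n(E) = E*(4 + E) (n(E) = (4 + E)*E = E*(4 + E))
u*(107 + n(M)) = -454*(107 - 5*(4 - 5))/403 = -454*(107 - 5*(-1))/403 = -454*(107 + 5)/403 = -454/403*112 = -50848/403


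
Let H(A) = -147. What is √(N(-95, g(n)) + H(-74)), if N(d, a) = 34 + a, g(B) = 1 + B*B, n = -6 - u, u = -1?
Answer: I*√87 ≈ 9.3274*I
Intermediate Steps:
n = -5 (n = -6 - 1*(-1) = -6 + 1 = -5)
g(B) = 1 + B²
√(N(-95, g(n)) + H(-74)) = √((34 + (1 + (-5)²)) - 147) = √((34 + (1 + 25)) - 147) = √((34 + 26) - 147) = √(60 - 147) = √(-87) = I*√87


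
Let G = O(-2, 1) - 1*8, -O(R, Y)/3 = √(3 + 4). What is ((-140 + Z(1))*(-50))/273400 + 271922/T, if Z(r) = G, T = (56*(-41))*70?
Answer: -26126481/15693160 + 3*√7/5468 ≈ -1.6634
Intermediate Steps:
T = -160720 (T = -2296*70 = -160720)
O(R, Y) = -3*√7 (O(R, Y) = -3*√(3 + 4) = -3*√7)
G = -8 - 3*√7 (G = -3*√7 - 1*8 = -3*√7 - 8 = -8 - 3*√7 ≈ -15.937)
Z(r) = -8 - 3*√7
((-140 + Z(1))*(-50))/273400 + 271922/T = ((-140 + (-8 - 3*√7))*(-50))/273400 + 271922/(-160720) = ((-148 - 3*√7)*(-50))*(1/273400) + 271922*(-1/160720) = (7400 + 150*√7)*(1/273400) - 19423/11480 = (37/1367 + 3*√7/5468) - 19423/11480 = -26126481/15693160 + 3*√7/5468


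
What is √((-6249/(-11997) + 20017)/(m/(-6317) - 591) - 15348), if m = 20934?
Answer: 161*I*√14861611998917060714/5004456573 ≈ 124.02*I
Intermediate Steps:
√((-6249/(-11997) + 20017)/(m/(-6317) - 591) - 15348) = √((-6249/(-11997) + 20017)/(20934/(-6317) - 591) - 15348) = √((-6249*(-1/11997) + 20017)/(20934*(-1/6317) - 591) - 15348) = √((2083/3999 + 20017)/(-20934/6317 - 591) - 15348) = √(80050066/(3999*(-3754281/6317)) - 15348) = √((80050066/3999)*(-6317/3754281) - 15348) = √(-505676266922/15013369719 - 15348) = √(-230930874714134/15013369719) = 161*I*√14861611998917060714/5004456573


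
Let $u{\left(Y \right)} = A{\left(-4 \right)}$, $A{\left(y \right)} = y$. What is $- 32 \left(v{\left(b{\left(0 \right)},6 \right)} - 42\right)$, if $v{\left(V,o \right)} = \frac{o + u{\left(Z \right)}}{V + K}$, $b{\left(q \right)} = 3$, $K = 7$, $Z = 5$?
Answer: $\frac{6688}{5} \approx 1337.6$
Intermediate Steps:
$u{\left(Y \right)} = -4$
$v{\left(V,o \right)} = \frac{-4 + o}{7 + V}$ ($v{\left(V,o \right)} = \frac{o - 4}{V + 7} = \frac{-4 + o}{7 + V}$)
$- 32 \left(v{\left(b{\left(0 \right)},6 \right)} - 42\right) = - 32 \left(\frac{-4 + 6}{7 + 3} - 42\right) = - 32 \left(\frac{1}{10} \cdot 2 - 42\right) = - 32 \left(\frac{1}{5} - 42\right) = \left(-32\right) \left(- \frac{209}{5}\right) = \frac{6688}{5}$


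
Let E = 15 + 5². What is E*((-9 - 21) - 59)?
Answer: -3560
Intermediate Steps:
E = 40 (E = 15 + 25 = 40)
E*((-9 - 21) - 59) = 40*((-9 - 21) - 59) = 40*(-30 - 59) = 40*(-89) = -3560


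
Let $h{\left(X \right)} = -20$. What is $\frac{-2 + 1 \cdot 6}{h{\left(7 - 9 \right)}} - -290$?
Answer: $\frac{1449}{5} \approx 289.8$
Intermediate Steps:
$\frac{-2 + 1 \cdot 6}{h{\left(7 - 9 \right)}} - -290 = \frac{-2 + 1 \cdot 6}{-20} - -290 = \left(-2 + 6\right) \left(- \frac{1}{20}\right) + 290 = 4 \left(- \frac{1}{20}\right) + 290 = - \frac{1}{5} + 290 = \frac{1449}{5}$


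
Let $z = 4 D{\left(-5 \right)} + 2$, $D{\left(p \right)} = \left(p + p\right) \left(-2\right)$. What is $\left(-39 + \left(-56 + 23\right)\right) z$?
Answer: $-5904$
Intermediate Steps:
$D{\left(p \right)} = - 4 p$ ($D{\left(p \right)} = 2 p \left(-2\right) = - 4 p$)
$z = 82$ ($z = 4 \left(\left(-4\right) \left(-5\right)\right) + 2 = 4 \cdot 20 + 2 = 80 + 2 = 82$)
$\left(-39 + \left(-56 + 23\right)\right) z = \left(-39 + \left(-56 + 23\right)\right) 82 = \left(-39 - 33\right) 82 = \left(-72\right) 82 = -5904$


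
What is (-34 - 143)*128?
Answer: -22656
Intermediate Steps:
(-34 - 143)*128 = -177*128 = -22656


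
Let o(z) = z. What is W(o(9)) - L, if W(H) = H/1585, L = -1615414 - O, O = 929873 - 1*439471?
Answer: 3337718369/1585 ≈ 2.1058e+6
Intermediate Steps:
O = 490402 (O = 929873 - 439471 = 490402)
L = -2105816 (L = -1615414 - 1*490402 = -1615414 - 490402 = -2105816)
W(H) = H/1585 (W(H) = H*(1/1585) = H/1585)
W(o(9)) - L = (1/1585)*9 - 1*(-2105816) = 9/1585 + 2105816 = 3337718369/1585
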